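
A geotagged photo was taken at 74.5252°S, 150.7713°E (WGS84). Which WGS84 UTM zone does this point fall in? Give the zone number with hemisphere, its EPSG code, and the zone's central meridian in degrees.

UTM zone = ⌊(λ + 180)/6⌋ + 1; 150.7713° ∈ [150°, 156°) → zone 56.
Hemisphere: S (φ < 0).
Central meridian λ₀ = 6×56 − 183 = 153°.
EPSG code: 32756.

Zone 56S (EPSG:32756), central meridian 153°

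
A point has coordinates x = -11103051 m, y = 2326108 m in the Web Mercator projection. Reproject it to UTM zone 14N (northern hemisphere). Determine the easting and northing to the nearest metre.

Web Mercator inverse (R = 6378137 m) → φ = 20.44740338°, λ = -99.74040414°.
UTM 14N forward: E = 422769.392 m, N = 2261166.558 m.

E 422769 m, N 2261167 m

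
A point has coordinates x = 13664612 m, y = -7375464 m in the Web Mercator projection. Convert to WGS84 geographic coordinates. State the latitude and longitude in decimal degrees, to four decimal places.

R = 6378137 m. λ = x/R = 122.75129811°.
φ = 2·arctan(exp(y/R)) − 90° = 2·arctan(0.31463) − 90° = -55.07000229°.

lat -55.0700°, lon 122.7513°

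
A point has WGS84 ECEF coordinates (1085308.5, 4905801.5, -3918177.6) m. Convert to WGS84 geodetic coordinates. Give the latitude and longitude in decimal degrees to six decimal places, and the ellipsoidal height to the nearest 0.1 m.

lat -38.134800°, lon 77.525400°, h 1544.7 m

λ = atan2(Y, X) = 77.52540039°; p = √(X²+Y²) = 5024418.7 m.
Bowring's method on WGS84 (a = 6378137 m, b = 6356752.314 m) gives φ = -38.13479978°, h = 1544.727 m.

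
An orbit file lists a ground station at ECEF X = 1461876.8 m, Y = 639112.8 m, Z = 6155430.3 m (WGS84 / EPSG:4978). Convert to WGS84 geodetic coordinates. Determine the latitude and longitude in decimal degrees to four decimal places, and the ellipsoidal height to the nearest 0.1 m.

λ = atan2(Y, X) = 23.61429945°; p = √(X²+Y²) = 1595477.7 m.
Bowring's method on WGS84 (a = 6378137 m, b = 6356752.314 m) gives φ = 75.56200013°, h = 749.731 m.

lat 75.5620°, lon 23.6143°, h 749.7 m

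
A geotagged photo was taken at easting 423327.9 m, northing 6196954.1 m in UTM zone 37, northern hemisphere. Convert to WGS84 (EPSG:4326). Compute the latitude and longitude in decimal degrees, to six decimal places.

Zone 37N: λ₀ = 39°, k₀ = 0.9996, false easting 500000 m.
Meridian distance M = (N − FN)/k₀ = 6199433.9 m.
Inverse transverse Mercator on WGS84 gives φ = 55.91190001°, λ = 37.77340035°.

lat 55.911900°, lon 37.773400°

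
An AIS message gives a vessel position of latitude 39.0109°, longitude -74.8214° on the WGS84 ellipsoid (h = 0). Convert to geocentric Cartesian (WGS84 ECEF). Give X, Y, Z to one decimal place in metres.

WGS84: a = 6378137 m, e² = 0.006694380; N(φ) = a/√(1−e²sin²φ) = 6386612.920 m.
X = (N+h)·cosφ·cosλ = 1299342.263 m; Y = (N+h)·cosφ·sinλ = -4789443.421 m; Z = (N(1−e²)+h)·sinφ = 3993257.351 m.

X 1299342.3 m, Y -4789443.4 m, Z 3993257.4 m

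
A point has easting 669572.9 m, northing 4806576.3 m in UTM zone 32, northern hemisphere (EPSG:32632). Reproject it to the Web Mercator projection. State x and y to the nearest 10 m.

x 1234960 m, y 5371970 m

Unproject from UTM 32N (λ₀ = 9°) → φ = 43.39290030°, λ = 11.09379955°.
Web Mercator (R = 6378137 m): x = 1234956.117 m, y = 5371967.781 m.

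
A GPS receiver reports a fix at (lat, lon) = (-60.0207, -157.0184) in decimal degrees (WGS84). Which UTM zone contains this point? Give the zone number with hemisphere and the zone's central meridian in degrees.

UTM zone = ⌊(λ + 180)/6⌋ + 1; -157.0184° ∈ [-162°, -156°) → zone 4.
Hemisphere: S (φ < 0).
Central meridian λ₀ = 6×4 − 183 = -159°.

Zone 4S, central meridian -159°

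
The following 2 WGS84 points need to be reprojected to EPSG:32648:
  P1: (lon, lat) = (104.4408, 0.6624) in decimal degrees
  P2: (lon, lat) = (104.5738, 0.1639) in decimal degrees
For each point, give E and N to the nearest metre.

UTM zone 48N: λ₀ = 105°, k₀ = 0.9996.
P1 (0.6624°, 104.4408°) → (437778.177, 73218.646) m.
P2 (0.1639°, 104.5738°) → (452574.363, 18116.380) m.

P1: E 437778 m, N 73219 m; P2: E 452574 m, N 18116 m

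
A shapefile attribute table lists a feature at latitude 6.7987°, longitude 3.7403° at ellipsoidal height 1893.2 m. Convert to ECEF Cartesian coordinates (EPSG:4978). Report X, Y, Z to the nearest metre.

X 6321970 m, Y 413289 m, Z 750258 m

WGS84: a = 6378137 m, e² = 0.006694380; N(φ) = a/√(1−e²sin²φ) = 6378436.207 m.
X = (N+h)·cosφ·cosλ = 6321969.515 m; Y = (N+h)·cosφ·sinλ = 413288.898 m; Z = (N(1−e²)+h)·sinφ = 750257.725 m.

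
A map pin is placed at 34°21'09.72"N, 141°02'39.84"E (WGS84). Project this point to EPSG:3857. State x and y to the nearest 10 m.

Web Mercator is spherical with R = a = 6378137 m.
x = R·λ = 6378137 × 2.461689171 = 15700990.787 m.
y = R·ln tan(π/4 + φ/2) = 6378137 × 0.639098833 = 4076259.913 m.

x 15700990 m, y 4076260 m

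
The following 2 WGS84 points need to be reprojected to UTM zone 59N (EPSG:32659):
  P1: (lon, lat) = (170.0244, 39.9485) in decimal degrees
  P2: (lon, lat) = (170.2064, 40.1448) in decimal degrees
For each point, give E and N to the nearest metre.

UTM zone 59N: λ₀ = 171°, k₀ = 0.9996.
P1 (39.9485°, 170.0244°) → (416659.834, 4422496.863) m.
P2 (40.1448°, 170.2064°) → (432401.477, 4444130.642) m.

P1: E 416660 m, N 4422497 m; P2: E 432401 m, N 4444131 m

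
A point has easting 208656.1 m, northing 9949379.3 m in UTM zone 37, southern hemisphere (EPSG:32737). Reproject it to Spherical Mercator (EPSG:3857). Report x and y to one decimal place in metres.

x 4050092.5 m, y -50929.2 m

Unproject from UTM 37S (λ₀ = 39°) → φ = -0.45750026°, λ = 36.38259988°.
Web Mercator (R = 6378137 m): x = 4050092.492 m, y = -50929.238 m.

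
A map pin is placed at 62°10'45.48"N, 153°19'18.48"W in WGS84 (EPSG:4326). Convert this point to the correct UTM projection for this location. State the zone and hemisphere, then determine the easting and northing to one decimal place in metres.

Longitude -153.3218° lies in the 6° band [-156°, -150°), giving zone 5; latitude is north of the equator, so 5N.
Zone 5 central meridian λ₀ = 6×5 − 183 = -153°; Δλ = -0.3218°.
Transverse Mercator on WGS84 with k₀ = 0.9996 gives E = 483244.176 m, N = 6894196.223 m.

Zone 5N: E 483244.2 m, N 6894196.2 m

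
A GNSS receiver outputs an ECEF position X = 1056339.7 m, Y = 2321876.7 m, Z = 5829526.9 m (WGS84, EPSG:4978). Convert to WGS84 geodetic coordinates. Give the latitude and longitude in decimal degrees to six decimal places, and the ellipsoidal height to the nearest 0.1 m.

lat 66.507800°, lon 65.536800°, h 3028.3 m

λ = atan2(Y, X) = 65.53679961°; p = √(X²+Y²) = 2550875.3 m.
Bowring's method on WGS84 (a = 6378137 m, b = 6356752.314 m) gives φ = 66.50779965°, h = 3028.292 m.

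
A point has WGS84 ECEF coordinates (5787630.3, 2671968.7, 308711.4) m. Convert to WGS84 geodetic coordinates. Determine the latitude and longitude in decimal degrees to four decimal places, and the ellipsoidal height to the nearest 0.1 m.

lat 2.7912°, lon 24.7813°, h 4027.7 m

λ = atan2(Y, X) = 24.78129966°; p = √(X²+Y²) = 6374643.6 m.
Bowring's method on WGS84 (a = 6378137 m, b = 6356752.314 m) gives φ = 2.79119965°, h = 4027.667 m.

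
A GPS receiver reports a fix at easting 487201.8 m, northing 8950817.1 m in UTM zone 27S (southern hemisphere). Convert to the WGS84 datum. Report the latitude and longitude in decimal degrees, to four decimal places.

Zone 27S: λ₀ = -21°, k₀ = 0.9996, false easting 500000 m, false northing 10000000 m.
Meridian distance M = (N − FN)/k₀ = -1049602.7 m.
Inverse transverse Mercator on WGS84 gives φ = -9.49140023°, λ = -21.11659986°.

lat -9.4914°, lon -21.1166°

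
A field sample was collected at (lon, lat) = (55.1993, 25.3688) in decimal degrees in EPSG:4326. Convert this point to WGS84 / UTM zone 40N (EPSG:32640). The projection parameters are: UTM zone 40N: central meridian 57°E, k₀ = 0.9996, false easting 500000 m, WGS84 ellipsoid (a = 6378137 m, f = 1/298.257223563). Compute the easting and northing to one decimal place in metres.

Zone 40 central meridian λ₀ = 6×40 − 183 = 57°; Δλ = -1.8007°.
Transverse Mercator on WGS84 with k₀ = 0.9996 gives E = 318819.026 m, N = 2807005.547 m.

E 318819.0 m, N 2807005.5 m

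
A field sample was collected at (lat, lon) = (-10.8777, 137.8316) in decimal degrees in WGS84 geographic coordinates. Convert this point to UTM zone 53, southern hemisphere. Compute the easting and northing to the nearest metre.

Zone 53 central meridian λ₀ = 6×53 − 183 = 135°; Δλ = +2.8316°.
Transverse Mercator on WGS84 with k₀ = 0.9996 gives E = 809579.534 m, N = 8796098.783 m.

E 809580 m, N 8796099 m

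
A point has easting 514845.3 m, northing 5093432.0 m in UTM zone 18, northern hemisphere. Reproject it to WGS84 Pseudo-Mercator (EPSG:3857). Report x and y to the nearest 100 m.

x -8327600 m, y 5779400 m

Unproject from UTM 18N (λ₀ = -75°) → φ = 45.99429958°, λ = -74.80829997°.
Web Mercator (R = 6378137 m): x = -8327621.860 m, y = 5779435.772 m.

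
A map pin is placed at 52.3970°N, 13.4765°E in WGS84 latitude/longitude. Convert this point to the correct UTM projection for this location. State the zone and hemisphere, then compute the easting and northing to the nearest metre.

Longitude 13.4765° lies in the 6° band [12°, 18°), giving zone 33; latitude is north of the equator, so 33N.
Zone 33 central meridian λ₀ = 6×33 − 183 = 15°; Δλ = -1.5235°.
Transverse Mercator on WGS84 with k₀ = 0.9996 gives E = 396341.734 m, N = 5806287.133 m.

Zone 33N: E 396342 m, N 5806287 m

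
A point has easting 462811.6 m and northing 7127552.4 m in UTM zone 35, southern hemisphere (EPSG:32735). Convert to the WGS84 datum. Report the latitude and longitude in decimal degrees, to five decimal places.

Zone 35S: λ₀ = 27°, k₀ = 0.9996, false easting 500000 m, false northing 10000000 m.
Meridian distance M = (N − FN)/k₀ = -2873597.0 m.
Inverse transverse Mercator on WGS84 gives φ = -25.97030042°, λ = 26.62849959°.

lat -25.97030°, lon 26.62850°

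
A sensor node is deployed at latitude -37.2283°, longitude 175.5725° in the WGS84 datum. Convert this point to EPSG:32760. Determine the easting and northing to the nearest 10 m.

Zone 60 central meridian λ₀ = 6×60 − 183 = 177°; Δλ = -1.4275°.
Transverse Mercator on WGS84 with k₀ = 0.9996 gives E = 373363.867 m, N = 5878846.565 m.

E 373360 m, N 5878850 m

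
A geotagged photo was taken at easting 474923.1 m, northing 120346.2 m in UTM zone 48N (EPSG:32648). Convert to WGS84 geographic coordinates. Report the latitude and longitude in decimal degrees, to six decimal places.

Zone 48N: λ₀ = 105°, k₀ = 0.9996, false easting 500000 m.
Meridian distance M = (N − FN)/k₀ = 120394.4 m.
Inverse transverse Mercator on WGS84 gives φ = 1.08880003°, λ = 104.77460039°.

lat 1.088800°, lon 104.774600°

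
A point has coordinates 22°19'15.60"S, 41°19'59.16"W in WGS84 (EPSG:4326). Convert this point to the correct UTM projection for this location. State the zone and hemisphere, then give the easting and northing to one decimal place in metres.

Longitude -41.3331° lies in the 6° band [-42°, -36°), giving zone 24; latitude is south of the equator, so 24S.
Zone 24 central meridian λ₀ = 6×24 − 183 = -39°; Δλ = -2.3331°.
Transverse Mercator on WGS84 with k₀ = 0.9996 gives E = 259673.612 m, N = 7529783.071 m.

Zone 24S: E 259673.6 m, N 7529783.1 m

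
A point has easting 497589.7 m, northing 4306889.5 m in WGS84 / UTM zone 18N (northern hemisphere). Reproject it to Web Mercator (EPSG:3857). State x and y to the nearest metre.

Unproject from UTM 18N (λ₀ = -75°) → φ = 38.91089997°, λ = -75.02780038°.
Web Mercator (R = 6378137 m): x = -8352056.534 m, y = 4708916.782 m.

x -8352057 m, y 4708917 m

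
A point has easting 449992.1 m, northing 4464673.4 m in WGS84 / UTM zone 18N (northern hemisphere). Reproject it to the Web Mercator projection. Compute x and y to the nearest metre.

x -8414496 m, y 4914174 m

Unproject from UTM 18N (λ₀ = -75°) → φ = 40.33109991°, λ = -75.58870057°.
Web Mercator (R = 6378137 m): x = -8414495.658 m, y = 4914174.117 m.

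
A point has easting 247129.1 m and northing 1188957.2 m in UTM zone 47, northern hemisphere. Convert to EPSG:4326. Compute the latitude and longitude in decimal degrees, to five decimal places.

Zone 47N: λ₀ = 99°, k₀ = 0.9996, false easting 500000 m.
Meridian distance M = (N − FN)/k₀ = 1189433.0 m.
Inverse transverse Mercator on WGS84 gives φ = 10.74700026°, λ = 96.68779974°.

lat 10.74700°, lon 96.68780°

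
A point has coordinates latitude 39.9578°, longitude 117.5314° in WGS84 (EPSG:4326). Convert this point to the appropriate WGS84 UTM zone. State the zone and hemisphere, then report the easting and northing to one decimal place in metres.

Longitude 117.5314° lies in the 6° band [114°, 120°), giving zone 50; latitude is north of the equator, so 50N.
Zone 50 central meridian λ₀ = 6×50 − 183 = 117°; Δλ = +0.5314°.
Transverse Mercator on WGS84 with k₀ = 0.9996 gives E = 545388.170 m, N = 4423208.626 m.

Zone 50N: E 545388.2 m, N 4423208.6 m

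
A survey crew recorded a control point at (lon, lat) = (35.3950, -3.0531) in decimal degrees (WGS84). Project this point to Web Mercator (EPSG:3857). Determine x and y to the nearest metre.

Web Mercator is spherical with R = a = 6378137 m.
x = R·λ = 6378137 × 0.617759289 = 3940153.377 m.
y = R·ln tan(π/4 + φ/2) = 6378137 × -0.053311883 = -340030.493 m.

x 3940153 m, y -340030 m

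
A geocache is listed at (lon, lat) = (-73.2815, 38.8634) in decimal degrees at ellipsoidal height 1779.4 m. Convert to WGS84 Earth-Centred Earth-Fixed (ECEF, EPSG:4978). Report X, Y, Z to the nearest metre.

X 1430939 m, Y -4763979 m, Z 3981637 m

WGS84: a = 6378137 m, e² = 0.006694380; N(φ) = a/√(1−e²sin²φ) = 6386558.973 m.
X = (N+h)·cosφ·cosλ = 1430939.107 m; Y = (N+h)·cosφ·sinλ = -4763979.247 m; Z = (N(1−e²)+h)·sinφ = 3981637.112 m.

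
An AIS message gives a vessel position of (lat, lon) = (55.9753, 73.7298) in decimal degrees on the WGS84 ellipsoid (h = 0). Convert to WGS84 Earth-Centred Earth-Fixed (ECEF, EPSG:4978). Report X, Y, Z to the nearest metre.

X 1002193 m, Y 3433862 m, Z 5262904 m

WGS84: a = 6378137 m, e² = 0.006694380; N(φ) = a/√(1−e²sin²φ) = 6392852.361 m.
X = (N+h)·cosφ·cosλ = 1002193.247 m; Y = (N+h)·cosφ·sinλ = 3433862.449 m; Z = (N(1−e²)+h)·sinφ = 5262903.887 m.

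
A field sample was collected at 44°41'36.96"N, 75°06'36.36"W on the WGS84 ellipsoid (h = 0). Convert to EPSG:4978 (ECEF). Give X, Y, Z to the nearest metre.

WGS84: a = 6378137 m, e² = 0.006694380; N(φ) = a/√(1−e²sin²φ) = 6388723.553 m.
X = (N+h)·cosφ·cosλ = 1167021.450 m; Y = (N+h)·cosφ·sinλ = -4389102.554 m; Z = (N(1−e²)+h)·sinφ = 4463207.260 m.

X 1167021 m, Y -4389103 m, Z 4463207 m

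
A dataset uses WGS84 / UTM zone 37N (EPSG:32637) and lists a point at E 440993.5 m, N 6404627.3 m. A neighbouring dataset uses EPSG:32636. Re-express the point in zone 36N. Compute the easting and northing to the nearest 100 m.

UTM 37N → geographic: φ = 57.77980009°, λ = 38.00779960°.
UTM 36N (λ₀ = 33°) forward: E = 797658.191 m, N = 6415210.951 m.

E 797700 m, N 6415200 m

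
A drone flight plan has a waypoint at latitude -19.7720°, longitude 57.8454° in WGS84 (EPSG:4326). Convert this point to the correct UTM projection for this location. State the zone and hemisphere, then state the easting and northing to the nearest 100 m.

Longitude 57.8454° lies in the 6° band [54°, 60°), giving zone 40; latitude is south of the equator, so 40S.
Zone 40 central meridian λ₀ = 6×40 − 183 = 57°; Δλ = +0.8454°.
Transverse Mercator on WGS84 with k₀ = 0.9996 gives E = 588562.382 m, N = 7813527.819 m.

Zone 40S: E 588600 m, N 7813500 m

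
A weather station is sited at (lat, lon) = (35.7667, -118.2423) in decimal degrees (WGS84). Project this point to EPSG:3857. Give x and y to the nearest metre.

Web Mercator is spherical with R = a = 6378137 m.
x = R·λ = 6378137 × -2.063717450 = -13162672.626 m.
y = R·ln tan(π/4 + φ/2) = 6378137 × 0.669249807 = 4268566.954 m.

x -13162673 m, y 4268567 m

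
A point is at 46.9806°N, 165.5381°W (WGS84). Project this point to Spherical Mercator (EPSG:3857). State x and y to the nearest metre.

Web Mercator is spherical with R = a = 6378137 m.
x = R·λ = 6378137 × -2.889184882 = -18427616.999 m.
y = R·ln tan(π/4 + φ/2) = 6378137 × 0.931135232 = 5938908.073 m.

x -18427617 m, y 5938908 m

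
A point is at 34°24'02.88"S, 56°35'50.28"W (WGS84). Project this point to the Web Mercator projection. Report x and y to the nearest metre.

Web Mercator is spherical with R = a = 6378137 m.
x = R·λ = 6378137 × -0.987809233 = -6300382.616 m.
y = R·ln tan(π/4 + φ/2) = 6378137 × -0.640115990 = -4082747.482 m.

x -6300383 m, y -4082747 m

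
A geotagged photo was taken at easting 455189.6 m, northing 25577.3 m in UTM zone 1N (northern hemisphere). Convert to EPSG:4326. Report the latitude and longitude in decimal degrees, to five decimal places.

Zone 1N: λ₀ = -177°, k₀ = 0.9996, false easting 500000 m.
Meridian distance M = (N − FN)/k₀ = 25587.5 m.
Inverse transverse Mercator on WGS84 gives φ = 0.23140009°, λ = -177.40269968°.

lat 0.23140°, lon -177.40270°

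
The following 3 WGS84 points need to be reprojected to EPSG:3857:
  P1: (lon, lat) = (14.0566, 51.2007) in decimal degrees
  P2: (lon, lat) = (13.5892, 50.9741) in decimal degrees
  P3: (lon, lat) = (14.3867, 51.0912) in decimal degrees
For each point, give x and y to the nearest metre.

P1: x 1564774 m, y 6656872 m; P2: x 1512743 m, y 6616714 m; P3: x 1601520 m, y 6637442 m

Web Mercator: x = R·λ, y = R·ln tan(π/4+φ/2), R = 6378137 m.
P1 (51.2007°, 14.0566°) → (1564773.554, 6656872.308) m.
P2 (50.9741°, 13.5892°) → (1512742.824, 6616713.591) m.
P3 (51.0912°, 14.3867°) → (1601520.118, 6637441.829) m.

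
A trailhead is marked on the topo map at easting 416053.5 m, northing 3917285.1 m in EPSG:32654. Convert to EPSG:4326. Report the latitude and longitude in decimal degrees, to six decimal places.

lat 35.395400°, lon 140.075600°

Zone 54N: λ₀ = 141°, k₀ = 0.9996, false easting 500000 m.
Meridian distance M = (N − FN)/k₀ = 3918852.6 m.
Inverse transverse Mercator on WGS84 gives φ = 35.39539988°, λ = 140.07559952°.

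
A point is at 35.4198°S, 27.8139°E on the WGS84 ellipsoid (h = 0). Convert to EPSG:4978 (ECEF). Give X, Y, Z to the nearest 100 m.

X 4602400 m, Y 2428000 m, Z -3675900 m

WGS84: a = 6378137 m, e² = 0.006694380; N(φ) = a/√(1−e²sin²φ) = 6385320.042 m.
X = (N+h)·cosφ·cosλ = 4602393.041 m; Y = (N+h)·cosφ·sinλ = 2427993.682 m; Z = (N(1−e²)+h)·sinφ = -3675920.274 m.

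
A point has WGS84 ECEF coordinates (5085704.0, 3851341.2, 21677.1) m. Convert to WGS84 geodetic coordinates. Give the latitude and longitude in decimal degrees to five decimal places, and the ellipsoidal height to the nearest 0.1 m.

lat 0.19600°, lon 37.13620°, h 1336.9 m

λ = atan2(Y, X) = 37.13619985°; p = √(X²+Y²) = 6379436.8 m.
Bowring's method on WGS84 (a = 6378137 m, b = 6356752.314 m) gives φ = 0.19600009°, h = 1336.903 m.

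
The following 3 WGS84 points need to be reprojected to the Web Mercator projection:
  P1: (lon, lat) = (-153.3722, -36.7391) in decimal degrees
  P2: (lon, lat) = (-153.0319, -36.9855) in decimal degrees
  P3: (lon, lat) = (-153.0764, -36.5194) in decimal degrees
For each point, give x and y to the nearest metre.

Web Mercator: x = R·λ, y = R·ln tan(π/4+φ/2), R = 6378137 m.
P1 (-36.7391°, -153.3722°) → (-17073315.206, -4402802.817) m.
P2 (-36.9855°, -153.0319°) → (-17035433.183, -4437085.867) m.
P3 (-36.5194°, -153.0764°) → (-17040386.900, -4372327.393) m.

P1: x -17073315 m, y -4402803 m; P2: x -17035433 m, y -4437086 m; P3: x -17040387 m, y -4372327 m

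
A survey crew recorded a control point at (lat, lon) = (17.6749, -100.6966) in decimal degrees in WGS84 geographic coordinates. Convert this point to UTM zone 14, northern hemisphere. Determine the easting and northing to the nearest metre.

E 320046 m, N 1955027 m

Zone 14 central meridian λ₀ = 6×14 − 183 = -99°; Δλ = -1.6966°.
Transverse Mercator on WGS84 with k₀ = 0.9996 gives E = 320045.643 m, N = 1955027.444 m.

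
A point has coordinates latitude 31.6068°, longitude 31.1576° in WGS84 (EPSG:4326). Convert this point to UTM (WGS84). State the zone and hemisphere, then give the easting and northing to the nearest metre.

Zone 36N: E 325223 m, N 3498327 m

Longitude 31.1576° lies in the 6° band [30°, 36°), giving zone 36; latitude is north of the equator, so 36N.
Zone 36 central meridian λ₀ = 6×36 − 183 = 33°; Δλ = -1.8424°.
Transverse Mercator on WGS84 with k₀ = 0.9996 gives E = 325223.241 m, N = 3498326.817 m.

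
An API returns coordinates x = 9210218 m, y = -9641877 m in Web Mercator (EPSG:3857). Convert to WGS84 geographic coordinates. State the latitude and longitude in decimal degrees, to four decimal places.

lat -65.1269°, lon 82.7368°

R = 6378137 m. λ = x/R = 82.73679599°.
φ = 2·arctan(exp(y/R)) − 90° = 2·arctan(0.22053) − 90° = -65.12689930°.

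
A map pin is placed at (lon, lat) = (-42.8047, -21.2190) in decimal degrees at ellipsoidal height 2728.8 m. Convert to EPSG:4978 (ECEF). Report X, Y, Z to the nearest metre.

X 4366004 m, Y -4043629 m, Z -2295003 m

WGS84: a = 6378137 m, e² = 0.006694380; N(φ) = a/√(1−e²sin²φ) = 6380935.453 m.
X = (N+h)·cosφ·cosλ = 4366003.954 m; Y = (N+h)·cosφ·sinλ = -4043629.294 m; Z = (N(1−e²)+h)·sinφ = -2295002.845 m.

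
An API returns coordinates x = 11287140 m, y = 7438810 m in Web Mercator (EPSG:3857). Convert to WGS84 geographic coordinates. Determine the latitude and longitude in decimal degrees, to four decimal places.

R = 6378137 m. λ = x/R = 101.39410376°.
φ = 2·arctan(exp(y/R)) − 90° = 2·arctan(3.21009) − 90° = 55.39449971°.

lat 55.3945°, lon 101.3941°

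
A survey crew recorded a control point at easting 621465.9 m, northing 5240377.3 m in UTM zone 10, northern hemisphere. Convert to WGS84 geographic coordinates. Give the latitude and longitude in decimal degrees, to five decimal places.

lat 47.30560°, lon -121.39310°

Zone 10N: λ₀ = -123°, k₀ = 0.9996, false easting 500000 m.
Meridian distance M = (N − FN)/k₀ = 5242474.3 m.
Inverse transverse Mercator on WGS84 gives φ = 47.30560009°, λ = -121.39310028°.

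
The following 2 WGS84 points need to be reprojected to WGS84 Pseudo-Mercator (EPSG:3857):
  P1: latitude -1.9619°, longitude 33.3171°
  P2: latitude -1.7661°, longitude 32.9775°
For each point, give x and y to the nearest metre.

Web Mercator: x = R·λ, y = R·ln tan(π/4+φ/2), R = 6378137 m.
P1 (-1.9619°, 33.3171°) → (3708842.607, -218440.400) m.
P2 (-1.7661°, 32.9775°) → (3671038.508, -196632.493) m.

P1: x 3708843 m, y -218440 m; P2: x 3671039 m, y -196632 m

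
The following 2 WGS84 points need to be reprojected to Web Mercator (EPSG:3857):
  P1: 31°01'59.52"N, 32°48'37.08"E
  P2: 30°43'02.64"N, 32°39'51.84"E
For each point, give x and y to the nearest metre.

Web Mercator: x = R·λ, y = R·ln tan(π/4+φ/2), R = 6378137 m.
P1 (31.0332°, 32.8103°) → (3652425.889, 3637061.546) m.
P2 (30.7174°, 32.6644°) → (3636184.375, 3596102.282) m.

P1: x 3652426 m, y 3637062 m; P2: x 3636184 m, y 3596102 m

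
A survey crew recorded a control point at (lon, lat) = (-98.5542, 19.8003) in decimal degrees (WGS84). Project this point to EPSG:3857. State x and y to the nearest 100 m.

Web Mercator is spherical with R = a = 6378137 m.
x = R·λ = 6378137 × -1.720095282 = -10971003.360 m.
y = R·ln tan(π/4 + φ/2) = 6378137 × 0.352671739 = 2249388.666 m.

x -10971000 m, y 2249400 m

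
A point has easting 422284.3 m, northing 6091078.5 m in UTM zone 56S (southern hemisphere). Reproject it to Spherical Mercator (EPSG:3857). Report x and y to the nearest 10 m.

x 16936700 m, y -4207520 m

Unproject from UTM 56S (λ₀ = 153°) → φ = -35.32050002°, λ = 152.14499993°.
Web Mercator (R = 6378137 m): x = 16936703.919 m, y = -4207521.567 m.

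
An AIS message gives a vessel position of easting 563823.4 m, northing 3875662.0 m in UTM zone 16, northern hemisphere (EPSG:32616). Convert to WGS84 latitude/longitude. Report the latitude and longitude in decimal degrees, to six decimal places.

Zone 16N: λ₀ = -87°, k₀ = 0.9996, false easting 500000 m.
Meridian distance M = (N − FN)/k₀ = 3877212.9 m.
Inverse transverse Mercator on WGS84 gives φ = 35.02159956°, λ = -86.30040025°.

lat 35.021600°, lon -86.300400°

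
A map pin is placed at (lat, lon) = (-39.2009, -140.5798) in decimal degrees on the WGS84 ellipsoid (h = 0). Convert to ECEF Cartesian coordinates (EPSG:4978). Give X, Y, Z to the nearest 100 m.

X -3823400 m, Y -3142800 m, Z -4009600 m

WGS84: a = 6378137 m, e² = 0.006694380; N(φ) = a/√(1−e²sin²φ) = 6386682.500 m.
X = (N+h)·cosφ·cosλ = -3823352.362 m; Y = (N+h)·cosφ·sinλ = -3142795.116 m; Z = (N(1−e²)+h)·sinφ = -4009625.373 m.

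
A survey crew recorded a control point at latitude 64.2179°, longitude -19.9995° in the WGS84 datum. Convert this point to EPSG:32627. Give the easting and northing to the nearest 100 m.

Zone 27 central meridian λ₀ = 6×27 − 183 = -21°; Δλ = +1.0005°.
Transverse Mercator on WGS84 with k₀ = 0.9996 gives E = 548553.646 m, N = 7121677.462 m.

E 548600 m, N 7121700 m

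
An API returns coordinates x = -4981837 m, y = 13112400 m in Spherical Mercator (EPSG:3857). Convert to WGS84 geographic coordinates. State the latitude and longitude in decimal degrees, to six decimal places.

R = 6378137 m. λ = x/R = -44.75260320°.
φ = 2·arctan(exp(y/R)) − 90° = 2·arctan(7.81336) − 90° = 75.41320068°.

lat 75.413201°, lon -44.752603°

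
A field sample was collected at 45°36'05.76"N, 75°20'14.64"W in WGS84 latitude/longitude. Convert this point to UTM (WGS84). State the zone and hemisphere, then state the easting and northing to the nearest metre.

Zone 18N: E 473687 m, N 5049839 m

Longitude -75.3374° lies in the 6° band [-78°, -72°), giving zone 18; latitude is north of the equator, so 18N.
Zone 18 central meridian λ₀ = 6×18 − 183 = -75°; Δλ = -0.3374°.
Transverse Mercator on WGS84 with k₀ = 0.9996 gives E = 473687.471 m, N = 5049839.425 m.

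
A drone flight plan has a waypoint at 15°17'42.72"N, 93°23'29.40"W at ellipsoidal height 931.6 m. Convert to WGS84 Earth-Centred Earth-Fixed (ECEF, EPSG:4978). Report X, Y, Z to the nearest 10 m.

X -364090 m, Y -6143770 m, Z 1671870 m

WGS84: a = 6378137 m, e² = 0.006694380; N(φ) = a/√(1−e²sin²φ) = 6379623.107 m.
X = (N+h)·cosφ·cosλ = -364092.741 m; Y = (N+h)·cosφ·sinλ = -6143773.415 m; Z = (N(1−e²)+h)·sinφ = 1671874.895 m.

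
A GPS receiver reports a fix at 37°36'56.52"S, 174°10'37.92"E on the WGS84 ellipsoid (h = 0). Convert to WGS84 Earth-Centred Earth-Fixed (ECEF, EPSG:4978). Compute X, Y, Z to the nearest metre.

WGS84: a = 6378137 m, e² = 0.006694380; N(φ) = a/√(1−e²sin²φ) = 6386105.247 m.
X = (N+h)·cosφ·cosλ = -5032477.013 m; Y = (N+h)·cosφ·sinλ = 513203.717 m; Z = (N(1−e²)+h)·sinφ = -3871743.908 m.

X -5032477 m, Y 513204 m, Z -3871744 m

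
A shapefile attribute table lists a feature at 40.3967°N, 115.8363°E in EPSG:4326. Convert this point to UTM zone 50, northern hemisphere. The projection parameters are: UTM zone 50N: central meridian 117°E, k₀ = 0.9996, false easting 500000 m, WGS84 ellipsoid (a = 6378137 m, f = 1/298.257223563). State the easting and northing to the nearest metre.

E 401243 m, N 4472439 m

Zone 50 central meridian λ₀ = 6×50 − 183 = 117°; Δλ = -1.1637°.
Transverse Mercator on WGS84 with k₀ = 0.9996 gives E = 401243.024 m, N = 4472438.553 m.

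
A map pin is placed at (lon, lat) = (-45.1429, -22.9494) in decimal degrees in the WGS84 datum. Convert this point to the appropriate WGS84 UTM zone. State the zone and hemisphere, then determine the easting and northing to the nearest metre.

Zone 23S: E 485350 m, N 7462075 m

Longitude -45.1429° lies in the 6° band [-48°, -42°), giving zone 23; latitude is south of the equator, so 23S.
Zone 23 central meridian λ₀ = 6×23 − 183 = -45°; Δλ = -0.1429°.
Transverse Mercator on WGS84 with k₀ = 0.9996 gives E = 485349.926 m, N = 7462074.5004 m.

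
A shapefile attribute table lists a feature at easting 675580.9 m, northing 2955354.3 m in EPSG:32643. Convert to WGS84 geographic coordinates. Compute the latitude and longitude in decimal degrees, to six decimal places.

Zone 43N: λ₀ = 75°, k₀ = 0.9996, false easting 500000 m.
Meridian distance M = (N − FN)/k₀ = 2956536.9 m.
Inverse transverse Mercator on WGS84 gives φ = 26.70840029°, λ = 76.76500006°.

lat 26.708400°, lon 76.765000°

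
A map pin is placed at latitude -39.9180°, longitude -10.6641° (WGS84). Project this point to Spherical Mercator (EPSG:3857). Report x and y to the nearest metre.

x -1187122 m, y -4854033 m

Web Mercator is spherical with R = a = 6378137 m.
x = R·λ = 6378137 × -0.186123657 = -1187122.182 m.
y = R·ln tan(π/4 + φ/2) = 6378137 × -0.761042513 = -4854033.408 m.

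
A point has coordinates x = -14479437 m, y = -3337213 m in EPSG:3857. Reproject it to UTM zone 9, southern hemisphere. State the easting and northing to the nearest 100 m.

Web Mercator inverse (R = 6378137 m) → φ = -28.69759760°, λ = -130.07099563°.
UTM 9S forward: E = 395379.627 m, N = 6825047.662 m.

E 395400 m, N 6825000 m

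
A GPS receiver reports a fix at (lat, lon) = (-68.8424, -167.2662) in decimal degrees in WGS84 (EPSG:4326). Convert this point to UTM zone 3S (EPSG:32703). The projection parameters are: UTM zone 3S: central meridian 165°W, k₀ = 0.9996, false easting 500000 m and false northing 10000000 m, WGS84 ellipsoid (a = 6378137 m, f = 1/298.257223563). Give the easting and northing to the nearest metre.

E 408734 m, N 2361527 m

Zone 3 central meridian λ₀ = 6×3 − 183 = -165°; Δλ = -2.2662°.
Transverse Mercator on WGS84 with k₀ = 0.9996 gives E = 408734.134 m, N = 2361527.292 m.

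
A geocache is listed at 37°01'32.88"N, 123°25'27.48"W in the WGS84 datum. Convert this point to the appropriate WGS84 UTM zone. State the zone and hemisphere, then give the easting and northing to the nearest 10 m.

Longitude -123.4243° lies in the 6° band [-126°, -120°), giving zone 10; latitude is north of the equator, so 10N.
Zone 10 central meridian λ₀ = 6×10 − 183 = -123°; Δλ = -0.4243°.
Transverse Mercator on WGS84 with k₀ = 0.9996 gives E = 462260.118 m, N = 4097818.603 m.

Zone 10N: E 462260 m, N 4097820 m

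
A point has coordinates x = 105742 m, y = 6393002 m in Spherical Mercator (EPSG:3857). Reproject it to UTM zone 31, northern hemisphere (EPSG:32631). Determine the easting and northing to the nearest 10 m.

Web Mercator inverse (R = 6378137 m) → φ = 49.69139828°, λ = 0.94989655°.
UTM 31N forward: E = 352141.868 m, N = 5506337.467 m.

E 352140 m, N 5506340 m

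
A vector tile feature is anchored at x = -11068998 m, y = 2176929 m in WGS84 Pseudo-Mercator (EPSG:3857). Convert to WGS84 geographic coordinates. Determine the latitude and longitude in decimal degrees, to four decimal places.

lat 19.1867°, lon -99.4345°

R = 6378137 m. λ = x/R = -99.43450083°.
φ = 2·arctan(exp(y/R)) − 90° = 2·arctan(1.40679) − 90° = 19.18669835°.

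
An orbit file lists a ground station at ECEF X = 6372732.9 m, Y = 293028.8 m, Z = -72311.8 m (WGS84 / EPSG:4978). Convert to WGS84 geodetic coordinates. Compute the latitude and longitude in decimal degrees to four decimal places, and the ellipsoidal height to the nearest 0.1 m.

λ = atan2(Y, X) = 2.63270031°; p = √(X²+Y²) = 6379466.3 m.
Bowring's method on WGS84 (a = 6378137 m, b = 6356752.314 m) gives φ = -0.65380000°, h = 1741.895 m.

lat -0.6538°, lon 2.6327°, h 1741.9 m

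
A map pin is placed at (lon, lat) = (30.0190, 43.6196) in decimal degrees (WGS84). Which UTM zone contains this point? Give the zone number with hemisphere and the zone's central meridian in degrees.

UTM zone = ⌊(λ + 180)/6⌋ + 1; 30.0190° ∈ [30°, 36°) → zone 36.
Hemisphere: N (φ ≥ 0).
Central meridian λ₀ = 6×36 − 183 = 33°.

Zone 36N, central meridian 33°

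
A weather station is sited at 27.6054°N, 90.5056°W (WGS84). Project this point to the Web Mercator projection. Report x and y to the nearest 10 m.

x -10075040 m, y 3199310 m

Web Mercator is spherical with R = a = 6378137 m.
x = R·λ = 6378137 × -1.579620711 = -10075037.306 m.
y = R·ln tan(π/4 + φ/2) = 6378137 × 0.501606384 = 3199314.235 m.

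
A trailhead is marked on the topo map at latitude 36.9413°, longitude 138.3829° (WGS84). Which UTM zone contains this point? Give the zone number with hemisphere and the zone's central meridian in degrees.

UTM zone = ⌊(λ + 180)/6⌋ + 1; 138.3829° ∈ [138°, 144°) → zone 54.
Hemisphere: N (φ ≥ 0).
Central meridian λ₀ = 6×54 − 183 = 141°.

Zone 54N, central meridian 141°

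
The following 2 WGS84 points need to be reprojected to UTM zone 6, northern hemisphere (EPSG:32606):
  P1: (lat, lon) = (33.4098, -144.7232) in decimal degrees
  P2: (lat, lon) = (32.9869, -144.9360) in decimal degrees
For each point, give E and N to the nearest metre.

P1: E 711723 m, N 3699036 m; P2: E 692856 m, N 3651726 m

UTM zone 6N: λ₀ = -147°, k₀ = 0.9996.
P1 (33.4098°, -144.7232°) → (711722.602, 3699035.941) m.
P2 (32.9869°, -144.9360°) → (692855.886, 3651726.412) m.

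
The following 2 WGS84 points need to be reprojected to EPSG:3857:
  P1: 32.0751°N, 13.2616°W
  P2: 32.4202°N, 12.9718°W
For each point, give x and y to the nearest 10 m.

Web Mercator: x = R·λ, y = R·ln tan(π/4+φ/2), R = 6378137 m.
P1 (32.0751°, -13.2616°) → (-1476274.559, 3773172.711) m.
P2 (32.4202°, -12.9718°) → (-1444014.171, 3818595.678) m.

P1: x -1476270 m, y 3773170 m; P2: x -1444010 m, y 3818600 m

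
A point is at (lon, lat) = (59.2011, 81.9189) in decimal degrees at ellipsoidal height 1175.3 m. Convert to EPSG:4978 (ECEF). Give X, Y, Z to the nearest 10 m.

WGS84: a = 6378137 m, e² = 0.006694380; N(φ) = a/√(1−e²sin²φ) = 6399167.517 m.
X = (N+h)·cosφ·cosλ = 460683.410 m; Y = (N+h)·cosφ·sinλ = 772837.344 m; Z = (N(1−e²)+h)·sinφ = 6294374.865 m.

X 460680 m, Y 772840 m, Z 6294370 m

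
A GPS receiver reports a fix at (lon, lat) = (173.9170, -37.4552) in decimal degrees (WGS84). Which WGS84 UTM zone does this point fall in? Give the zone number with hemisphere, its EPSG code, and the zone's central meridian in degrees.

UTM zone = ⌊(λ + 180)/6⌋ + 1; 173.9170° ∈ [168°, 174°) → zone 59.
Hemisphere: S (φ < 0).
Central meridian λ₀ = 6×59 − 183 = 171°.
EPSG code: 32759.

Zone 59S (EPSG:32759), central meridian 171°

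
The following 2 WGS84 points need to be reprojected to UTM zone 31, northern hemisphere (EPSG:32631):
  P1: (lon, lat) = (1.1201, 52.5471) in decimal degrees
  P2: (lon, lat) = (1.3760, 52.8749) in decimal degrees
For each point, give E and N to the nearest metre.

UTM zone 31N: λ₀ = 3°, k₀ = 0.9996.
P1 (52.5471°, 1.1201°) → (372528.974, 5823551.429) m.
P2 (52.8749°, 1.3760°) → (390701.961, 5859589.507) m.

P1: E 372529 m, N 5823551 m; P2: E 390702 m, N 5859590 m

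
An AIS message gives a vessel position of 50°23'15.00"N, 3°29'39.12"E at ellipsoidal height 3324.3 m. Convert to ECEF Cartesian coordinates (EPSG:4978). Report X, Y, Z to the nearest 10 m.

WGS84: a = 6378137 m, e² = 0.006694380; N(φ) = a/√(1−e²sin²φ) = 6390844.908 m.
X = (N+h)·cosφ·cosλ = 4069292.596 m; Y = (N+h)·cosφ·sinλ = 248475.128 m; Z = (N(1−e²)+h)·sinφ = 4892944.012 m.

X 4069290 m, Y 248480 m, Z 4892940 m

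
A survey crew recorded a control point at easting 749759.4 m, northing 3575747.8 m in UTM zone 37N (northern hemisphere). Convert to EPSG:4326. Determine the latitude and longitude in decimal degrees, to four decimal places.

Zone 37N: λ₀ = 39°, k₀ = 0.9996, false easting 500000 m.
Meridian distance M = (N − FN)/k₀ = 3577178.7 m.
Inverse transverse Mercator on WGS84 gives φ = 32.29070008°, λ = 41.65219978°.

lat 32.2907°, lon 41.6522°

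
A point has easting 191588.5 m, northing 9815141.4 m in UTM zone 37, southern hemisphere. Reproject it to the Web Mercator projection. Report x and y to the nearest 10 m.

Unproject from UTM 37S (λ₀ = 39°) → φ = -1.67050036°, λ = 36.22830028°.
Web Mercator (R = 6378137 m): x = 4032915.940 m, y = -185985.601 m.

x 4032920 m, y -185990 m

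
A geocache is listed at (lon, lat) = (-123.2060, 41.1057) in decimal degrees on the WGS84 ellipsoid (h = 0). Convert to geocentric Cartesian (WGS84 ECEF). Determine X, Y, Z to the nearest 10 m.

WGS84: a = 6378137 m, e² = 0.006694380; N(φ) = a/√(1−e²sin²φ) = 6387384.912 m.
X = (N+h)·cosφ·cosλ = -2635778.733 m; Y = (N+h)·cosφ·sinλ = -4026971.652 m; Z = (N(1−e²)+h)·sinφ = 4171275.255 m.

X -2635780 m, Y -4026970 m, Z 4171280 m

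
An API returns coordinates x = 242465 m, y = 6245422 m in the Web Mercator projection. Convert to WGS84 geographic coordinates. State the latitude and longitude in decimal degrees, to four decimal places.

lat 48.8262°, lon 2.1781°

R = 6378137 m. λ = x/R = 2.17810015°.
φ = 2·arctan(exp(y/R)) − 90° = 2·arctan(2.66230) − 90° = 48.82619728°.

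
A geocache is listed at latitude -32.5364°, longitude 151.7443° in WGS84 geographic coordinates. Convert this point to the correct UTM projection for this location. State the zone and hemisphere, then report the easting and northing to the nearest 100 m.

Longitude 151.7443° lies in the 6° band [150°, 156°), giving zone 56; latitude is south of the equator, so 56S.
Zone 56 central meridian λ₀ = 6×56 − 183 = 153°; Δλ = -1.2557°.
Transverse Mercator on WGS84 with k₀ = 0.9996 gives E = 382084.112 m, N = 6399410.870 m.

Zone 56S: E 382100 m, N 6399400 m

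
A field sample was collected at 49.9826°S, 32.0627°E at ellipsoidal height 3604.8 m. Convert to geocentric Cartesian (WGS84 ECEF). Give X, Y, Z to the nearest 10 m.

X 3484500 m, Y 2182660 m, Z -4864310 m

WGS84: a = 6378137 m, e² = 0.006694380; N(φ) = a/√(1−e²sin²φ) = 6390695.621 m.
X = (N+h)·cosφ·cosλ = 3484502.760 m; Y = (N+h)·cosφ·sinλ = 2182664.673 m; Z = (N(1−e²)+h)·sinφ = -4864305.506 m.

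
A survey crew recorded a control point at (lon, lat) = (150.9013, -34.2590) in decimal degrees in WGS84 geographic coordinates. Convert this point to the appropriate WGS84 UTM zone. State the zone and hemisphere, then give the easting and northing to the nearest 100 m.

Zone 56S: E 306800 m, N 6207100 m

Longitude 150.9013° lies in the 6° band [150°, 156°), giving zone 56; latitude is south of the equator, so 56S.
Zone 56 central meridian λ₀ = 6×56 − 183 = 153°; Δλ = -2.0987°.
Transverse Mercator on WGS84 with k₀ = 0.9996 gives E = 306763.845 m, N = 6207133.226 m.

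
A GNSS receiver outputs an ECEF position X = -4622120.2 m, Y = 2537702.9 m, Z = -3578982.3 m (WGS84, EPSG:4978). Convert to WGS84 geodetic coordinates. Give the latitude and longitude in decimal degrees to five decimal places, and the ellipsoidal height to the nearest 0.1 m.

lat -34.34550°, lon 151.23170°, h 1467.4 m

λ = atan2(Y, X) = 151.23170030°; p = √(X²+Y²) = 5272943.3 m.
Bowring's method on WGS84 (a = 6378137 m, b = 6356752.314 m) gives φ = -34.34549986°, h = 1467.413 m.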